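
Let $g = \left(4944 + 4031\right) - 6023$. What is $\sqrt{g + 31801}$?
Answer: $\sqrt{34753} \approx 186.42$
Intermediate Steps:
$g = 2952$ ($g = 8975 - 6023 = 2952$)
$\sqrt{g + 31801} = \sqrt{2952 + 31801} = \sqrt{34753}$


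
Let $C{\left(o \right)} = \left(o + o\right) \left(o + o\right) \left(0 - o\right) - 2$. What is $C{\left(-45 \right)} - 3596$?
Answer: $360902$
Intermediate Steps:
$C{\left(o \right)} = -2 - 4 o^{3}$ ($C{\left(o \right)} = 2 o 2 o \left(- o\right) - 2 = 4 o^{2} \left(- o\right) - 2 = - 4 o^{3} - 2 = -2 - 4 o^{3}$)
$C{\left(-45 \right)} - 3596 = \left(-2 - 4 \left(-45\right)^{3}\right) - 3596 = \left(-2 - -364500\right) - 3596 = \left(-2 + 364500\right) - 3596 = 364498 - 3596 = 360902$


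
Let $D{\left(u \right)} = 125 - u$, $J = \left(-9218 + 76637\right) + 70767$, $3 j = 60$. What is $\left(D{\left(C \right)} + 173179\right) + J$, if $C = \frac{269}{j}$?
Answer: $\frac{6229531}{20} \approx 3.1148 \cdot 10^{5}$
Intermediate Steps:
$j = 20$ ($j = \frac{1}{3} \cdot 60 = 20$)
$J = 138186$ ($J = 67419 + 70767 = 138186$)
$C = \frac{269}{20} \approx 13.45$
$\left(D{\left(C \right)} + 173179\right) + J = \left(\left(125 - \frac{269}{20}\right) + 173179\right) + 138186 = \left(\frac{2231}{20} + 173179\right) + 138186 = \frac{3465811}{20} + 138186 = \frac{6229531}{20}$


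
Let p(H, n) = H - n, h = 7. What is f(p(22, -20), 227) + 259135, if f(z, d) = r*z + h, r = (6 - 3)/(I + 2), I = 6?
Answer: 1036631/4 ≈ 2.5916e+5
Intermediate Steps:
r = 3/8 (r = (6 - 3)/(6 + 2) = 3/8 ≈ 0.37500)
f(z, d) = 7 + 3*z/8 (f(z, d) = 3*z/8 + 7 = 7 + 3*z/8)
f(p(22, -20), 227) + 259135 = (7 + 3*(22 - 1*(-20))/8) + 259135 = (7 + 3*(22 + 20)/8) + 259135 = (7 + (3/8)*42) + 259135 = (7 + 63/4) + 259135 = 91/4 + 259135 = 1036631/4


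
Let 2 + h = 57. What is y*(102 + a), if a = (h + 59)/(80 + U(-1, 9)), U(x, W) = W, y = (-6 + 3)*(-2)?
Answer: 55152/89 ≈ 619.69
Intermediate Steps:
y = 6 (y = -3*(-2) = 6)
h = 55 (h = -2 + 57 = 55)
a = 114/89 (a = (55 + 59)/(80 + 9) = 114/89 ≈ 1.2809)
y*(102 + a) = 6*(102 + 114/89) = 6*(9192/89) = 55152/89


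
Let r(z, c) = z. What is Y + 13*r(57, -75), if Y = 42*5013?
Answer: 211287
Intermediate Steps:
Y = 210546
Y + 13*r(57, -75) = 210546 + 13*57 = 210546 + 741 = 211287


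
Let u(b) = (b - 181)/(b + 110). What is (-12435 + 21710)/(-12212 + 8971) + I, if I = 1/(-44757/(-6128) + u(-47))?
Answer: -568691381/219540247 ≈ -2.5904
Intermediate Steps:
u(b) = (-181 + b)/(110 + b)
I = 128688/474169 (I = 1/(-44757/(-6128) + (-181 - 47)/(110 - 47)) = 1/(-44757*(-1/6128) - 228/63) = 1/(44757/6128 + (1/63)*(-228)) = 1/(44757/6128 - 76/21) = 1/(474169/128688) = 128688/474169 ≈ 0.27140)
(-12435 + 21710)/(-12212 + 8971) + I = (-12435 + 21710)/(-12212 + 8971) + 128688/474169 = 9275/(-3241) + 128688/474169 = 9275*(-1/3241) + 128688/474169 = -1325/463 + 128688/474169 = -568691381/219540247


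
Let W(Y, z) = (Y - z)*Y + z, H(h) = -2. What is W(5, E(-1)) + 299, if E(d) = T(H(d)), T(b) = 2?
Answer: 316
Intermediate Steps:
E(d) = 2
W(Y, z) = z + Y*(Y - z) (W(Y, z) = Y*(Y - z) + z = z + Y*(Y - z))
W(5, E(-1)) + 299 = (2 + 5² - 1*5*2) + 299 = (2 + 25 - 10) + 299 = 17 + 299 = 316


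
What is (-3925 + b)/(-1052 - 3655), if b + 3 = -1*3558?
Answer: 7486/4707 ≈ 1.5904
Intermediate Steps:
b = -3561 (b = -3 - 1*3558 = -3 - 3558 = -3561)
(-3925 + b)/(-1052 - 3655) = (-3925 - 3561)/(-1052 - 3655) = -7486/(-4707) = -7486*(-1/4707) = 7486/4707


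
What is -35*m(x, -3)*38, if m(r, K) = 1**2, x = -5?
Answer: -1330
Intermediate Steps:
m(r, K) = 1
-35*m(x, -3)*38 = -35*1*38 = -35*38 = -1330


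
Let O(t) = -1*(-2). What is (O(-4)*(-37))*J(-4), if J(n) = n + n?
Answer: 592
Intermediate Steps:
J(n) = 2*n
O(t) = 2
(O(-4)*(-37))*J(-4) = (2*(-37))*(2*(-4)) = -74*(-8) = 592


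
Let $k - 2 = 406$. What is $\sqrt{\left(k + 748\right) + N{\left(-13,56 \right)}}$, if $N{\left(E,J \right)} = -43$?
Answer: $\sqrt{1113} \approx 33.362$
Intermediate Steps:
$k = 408$ ($k = 2 + 406 = 408$)
$\sqrt{\left(k + 748\right) + N{\left(-13,56 \right)}} = \sqrt{\left(408 + 748\right) - 43} = \sqrt{1156 - 43} = \sqrt{1113}$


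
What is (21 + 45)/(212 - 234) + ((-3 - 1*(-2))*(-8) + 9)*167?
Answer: 2836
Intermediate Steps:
(21 + 45)/(212 - 234) + ((-3 - 1*(-2))*(-8) + 9)*167 = 66/(-22) + ((-3 + 2)*(-8) + 9)*167 = 66*(-1/22) + (-1*(-8) + 9)*167 = -3 + (8 + 9)*167 = -3 + 17*167 = -3 + 2839 = 2836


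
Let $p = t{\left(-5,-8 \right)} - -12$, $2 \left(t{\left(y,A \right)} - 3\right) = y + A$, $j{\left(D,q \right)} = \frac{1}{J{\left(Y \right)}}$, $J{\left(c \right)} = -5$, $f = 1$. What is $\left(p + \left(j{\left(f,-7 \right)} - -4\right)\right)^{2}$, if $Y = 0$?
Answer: $\frac{15129}{100} \approx 151.29$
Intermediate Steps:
$j{\left(D,q \right)} = - \frac{1}{5}$ ($j{\left(D,q \right)} = \frac{1}{-5} = - \frac{1}{5}$)
$t{\left(y,A \right)} = 3 + \frac{A}{2} + \frac{y}{2}$ ($t{\left(y,A \right)} = 3 + \frac{y + A}{2} = 3 + \frac{A + y}{2} = 3 + \left(\frac{A}{2} + \frac{y}{2}\right) = 3 + \frac{A}{2} + \frac{y}{2}$)
$p = \frac{17}{2}$ ($p = \left(3 + \frac{1}{2} \left(-8\right) + \frac{1}{2} \left(-5\right)\right) - -12 = \left(3 - 4 - \frac{5}{2}\right) + 12 = - \frac{7}{2} + 12 = \frac{17}{2} \approx 8.5$)
$\left(p + \left(j{\left(f,-7 \right)} - -4\right)\right)^{2} = \left(\frac{17}{2} - - \frac{19}{5}\right)^{2} = \left(\frac{17}{2} + \left(- \frac{1}{5} + 4\right)\right)^{2} = \left(\frac{17}{2} + \frac{19}{5}\right)^{2} = \left(\frac{123}{10}\right)^{2} = \frac{15129}{100}$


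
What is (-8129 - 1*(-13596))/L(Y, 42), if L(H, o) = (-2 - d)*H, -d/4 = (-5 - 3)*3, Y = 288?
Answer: -781/4032 ≈ -0.19370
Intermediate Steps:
d = 96 (d = -4*(-5 - 3)*3 = -(-32)*3 = -4*(-24) = 96)
L(H, o) = -98*H (L(H, o) = (-2 - 1*96)*H = (-2 - 96)*H = -98*H)
(-8129 - 1*(-13596))/L(Y, 42) = (-8129 - 1*(-13596))/((-98*288)) = (-8129 + 13596)/(-28224) = 5467*(-1/28224) = -781/4032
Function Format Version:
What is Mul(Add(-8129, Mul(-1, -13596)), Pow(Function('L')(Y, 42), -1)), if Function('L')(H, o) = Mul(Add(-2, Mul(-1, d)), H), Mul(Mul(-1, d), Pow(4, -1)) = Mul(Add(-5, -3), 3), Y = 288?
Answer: Rational(-781, 4032) ≈ -0.19370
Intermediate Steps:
d = 96 (d = Mul(-4, Mul(Add(-5, -3), 3)) = Mul(-4, Mul(-8, 3)) = Mul(-4, -24) = 96)
Function('L')(H, o) = Mul(-98, H) (Function('L')(H, o) = Mul(Add(-2, Mul(-1, 96)), H) = Mul(Add(-2, -96), H) = Mul(-98, H))
Mul(Add(-8129, Mul(-1, -13596)), Pow(Function('L')(Y, 42), -1)) = Mul(Add(-8129, Mul(-1, -13596)), Pow(Mul(-98, 288), -1)) = Mul(Add(-8129, 13596), Pow(-28224, -1)) = Mul(5467, Rational(-1, 28224)) = Rational(-781, 4032)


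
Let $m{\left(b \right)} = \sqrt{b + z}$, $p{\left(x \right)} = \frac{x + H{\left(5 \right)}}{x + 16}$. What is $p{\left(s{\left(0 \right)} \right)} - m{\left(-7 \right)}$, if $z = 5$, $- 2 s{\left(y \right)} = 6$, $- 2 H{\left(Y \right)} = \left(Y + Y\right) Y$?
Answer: $- \frac{28}{13} - i \sqrt{2} \approx -2.1538 - 1.4142 i$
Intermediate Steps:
$H{\left(Y \right)} = - Y^{2}$ ($H{\left(Y \right)} = - \frac{\left(Y + Y\right) Y}{2} = - \frac{2 Y Y}{2} = - \frac{2 Y^{2}}{2} = - Y^{2}$)
$s{\left(y \right)} = -3$ ($s{\left(y \right)} = \left(- \frac{1}{2}\right) 6 = -3$)
$p{\left(x \right)} = \frac{-25 + x}{16 + x}$ ($p{\left(x \right)} = \frac{x - 5^{2}}{x + 16} = \frac{x - 25}{16 + x} = \frac{-25 + x}{16 + x}$)
$m{\left(b \right)} = \sqrt{5 + b}$ ($m{\left(b \right)} = \sqrt{b + 5} = \sqrt{5 + b}$)
$p{\left(s{\left(0 \right)} \right)} - m{\left(-7 \right)} = \frac{-25 - 3}{16 - 3} - \sqrt{5 - 7} = \frac{1}{13} \left(-28\right) - \sqrt{-2} = \frac{1}{13} \left(-28\right) - i \sqrt{2} = - \frac{28}{13} - i \sqrt{2}$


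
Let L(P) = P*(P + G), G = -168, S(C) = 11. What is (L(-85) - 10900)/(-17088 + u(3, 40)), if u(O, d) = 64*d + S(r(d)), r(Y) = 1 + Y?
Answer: -3535/4839 ≈ -0.73052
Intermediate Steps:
L(P) = P*(-168 + P) (L(P) = P*(P - 168) = P*(-168 + P))
u(O, d) = 11 + 64*d (u(O, d) = 64*d + 11 = 11 + 64*d)
(L(-85) - 10900)/(-17088 + u(3, 40)) = (-85*(-168 - 85) - 10900)/(-17088 + (11 + 64*40)) = (-85*(-253) - 10900)/(-17088 + (11 + 2560)) = (21505 - 10900)/(-17088 + 2571) = 10605/(-14517) = 10605*(-1/14517) = -3535/4839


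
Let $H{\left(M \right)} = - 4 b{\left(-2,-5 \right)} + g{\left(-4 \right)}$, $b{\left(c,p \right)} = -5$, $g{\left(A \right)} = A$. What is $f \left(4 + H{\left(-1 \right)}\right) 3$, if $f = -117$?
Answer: $-7020$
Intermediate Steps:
$H{\left(M \right)} = 16$ ($H{\left(M \right)} = \left(-4\right) \left(-5\right) - 4 = 20 - 4 = 16$)
$f \left(4 + H{\left(-1 \right)}\right) 3 = - 117 \left(4 + 16\right) 3 = - 117 \cdot 20 \cdot 3 = \left(-117\right) 60 = -7020$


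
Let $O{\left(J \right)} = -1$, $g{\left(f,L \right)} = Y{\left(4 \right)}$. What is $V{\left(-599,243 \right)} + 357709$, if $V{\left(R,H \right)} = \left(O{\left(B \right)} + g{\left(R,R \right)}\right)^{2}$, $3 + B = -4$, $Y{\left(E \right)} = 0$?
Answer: $357710$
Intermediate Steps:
$g{\left(f,L \right)} = 0$
$B = -7$ ($B = -3 - 4 = -7$)
$V{\left(R,H \right)} = 1$ ($V{\left(R,H \right)} = \left(-1 + 0\right)^{2} = \left(-1\right)^{2} = 1$)
$V{\left(-599,243 \right)} + 357709 = 1 + 357709 = 357710$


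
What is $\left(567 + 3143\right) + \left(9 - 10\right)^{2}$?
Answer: $3711$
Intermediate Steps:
$\left(567 + 3143\right) + \left(9 - 10\right)^{2} = 3710 + \left(-1\right)^{2} = 3710 + 1 = 3711$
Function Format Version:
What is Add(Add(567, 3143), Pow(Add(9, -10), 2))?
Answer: 3711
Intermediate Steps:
Add(Add(567, 3143), Pow(Add(9, -10), 2)) = Add(3710, Pow(-1, 2)) = Add(3710, 1) = 3711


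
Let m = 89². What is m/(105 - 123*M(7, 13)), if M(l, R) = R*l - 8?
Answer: -7921/10104 ≈ -0.78395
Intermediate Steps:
m = 7921
M(l, R) = -8 + R*l
m/(105 - 123*M(7, 13)) = 7921/(105 - 123*(-8 + 13*7)) = 7921/(105 - 123*(-8 + 91)) = 7921/(105 - 123*83) = 7921/(105 - 10209) = 7921/(-10104) = 7921*(-1/10104) = -7921/10104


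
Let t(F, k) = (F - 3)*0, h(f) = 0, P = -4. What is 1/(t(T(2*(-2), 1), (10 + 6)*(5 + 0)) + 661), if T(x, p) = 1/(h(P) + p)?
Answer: 1/661 ≈ 0.0015129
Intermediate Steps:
T(x, p) = 1/p (T(x, p) = 1/(0 + p) = 1/p)
t(F, k) = 0 (t(F, k) = (-3 + F)*0 = 0)
1/(t(T(2*(-2), 1), (10 + 6)*(5 + 0)) + 661) = 1/(0 + 661) = 1/661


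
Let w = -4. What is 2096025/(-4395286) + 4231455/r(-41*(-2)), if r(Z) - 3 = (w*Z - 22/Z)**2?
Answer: 2206022026583745/56871774700076 ≈ 38.789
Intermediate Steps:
r(Z) = 3 + (-22/Z - 4*Z)**2 (r(Z) = 3 + (-4*Z - 22/Z)**2 = 3 + (-22/Z - 4*Z)**2)
2096025/(-4395286) + 4231455/r(-41*(-2)) = 2096025/(-4395286) + 4231455/(179 + 16*(-41*(-2))**2 + 484/(-41*(-2))**2) = 2096025*(-1/4395286) + 4231455/(179 + 16*82**2 + 484/82**2) = -2096025/4395286 + 4231455/(179 + 16*6724 + 484*(1/6724)) = -2096025/4395286 + 4231455/(179 + 107584 + 121/1681) = -2096025/4395286 + 4231455/(181149724/1681) = -2096025/4395286 + 4231455*(1681/181149724) = -2096025/4395286 + 7113075855/181149724 = 2206022026583745/56871774700076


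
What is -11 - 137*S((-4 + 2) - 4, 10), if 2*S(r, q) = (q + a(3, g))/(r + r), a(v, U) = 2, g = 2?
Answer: 115/2 ≈ 57.500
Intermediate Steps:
S(r, q) = (2 + q)/(4*r) (S(r, q) = ((q + 2)/(r + r))/2 = ((2 + q)/((2*r)))/2 = ((2 + q)*(1/(2*r)))/2 = ((2 + q)/(2*r))/2 = (2 + q)/(4*r))
-11 - 137*S((-4 + 2) - 4, 10) = -11 - 137*(2 + 10)/(4*((-4 + 2) - 4)) = -11 - 137*12/(4*(-2 - 4)) = -11 - 137*12/(4*(-6)) = -11 - 137*(-1)*12/(4*6) = -11 - 137*(-½) = -11 + 137/2 = 115/2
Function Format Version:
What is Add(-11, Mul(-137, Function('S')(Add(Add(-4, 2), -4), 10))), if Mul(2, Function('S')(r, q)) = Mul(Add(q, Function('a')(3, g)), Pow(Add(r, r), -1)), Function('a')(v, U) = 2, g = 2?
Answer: Rational(115, 2) ≈ 57.500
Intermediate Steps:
Function('S')(r, q) = Mul(Rational(1, 4), Pow(r, -1), Add(2, q)) (Function('S')(r, q) = Mul(Rational(1, 2), Mul(Add(q, 2), Pow(Add(r, r), -1))) = Mul(Rational(1, 2), Mul(Add(2, q), Pow(Mul(2, r), -1))) = Mul(Rational(1, 2), Mul(Add(2, q), Mul(Rational(1, 2), Pow(r, -1)))) = Mul(Rational(1, 2), Mul(Rational(1, 2), Pow(r, -1), Add(2, q))) = Mul(Rational(1, 4), Pow(r, -1), Add(2, q)))
Add(-11, Mul(-137, Function('S')(Add(Add(-4, 2), -4), 10))) = Add(-11, Mul(-137, Mul(Rational(1, 4), Pow(Add(Add(-4, 2), -4), -1), Add(2, 10)))) = Add(-11, Mul(-137, Mul(Rational(1, 4), Pow(Add(-2, -4), -1), 12))) = Add(-11, Mul(-137, Mul(Rational(1, 4), Pow(-6, -1), 12))) = Add(-11, Mul(-137, Mul(Rational(1, 4), Rational(-1, 6), 12))) = Add(-11, Mul(-137, Rational(-1, 2))) = Add(-11, Rational(137, 2)) = Rational(115, 2)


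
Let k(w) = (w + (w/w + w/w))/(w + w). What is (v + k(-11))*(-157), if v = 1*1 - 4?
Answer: 8949/22 ≈ 406.77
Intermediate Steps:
v = -3 (v = 1 - 4 = -3)
k(w) = (2 + w)/(2*w) (k(w) = (w + (1 + 1))/((2*w)) = (w + 2)*(1/(2*w)) = (2 + w)*(1/(2*w)) = (2 + w)/(2*w))
(v + k(-11))*(-157) = (-3 + (½)*(2 - 11)/(-11))*(-157) = (-3 + (½)*(-1/11)*(-9))*(-157) = (-3 + 9/22)*(-157) = -57/22*(-157) = 8949/22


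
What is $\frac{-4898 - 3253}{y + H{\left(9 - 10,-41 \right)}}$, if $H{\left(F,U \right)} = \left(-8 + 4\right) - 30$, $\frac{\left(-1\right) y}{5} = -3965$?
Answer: $- \frac{2717}{6597} \approx -0.41185$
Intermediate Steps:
$y = 19825$ ($y = \left(-5\right) \left(-3965\right) = 19825$)
$H{\left(F,U \right)} = -34$ ($H{\left(F,U \right)} = -4 - 30 = -34$)
$\frac{-4898 - 3253}{y + H{\left(9 - 10,-41 \right)}} = \frac{-4898 - 3253}{19825 - 34} = - \frac{8151}{19791} = \left(-8151\right) \frac{1}{19791} = - \frac{2717}{6597}$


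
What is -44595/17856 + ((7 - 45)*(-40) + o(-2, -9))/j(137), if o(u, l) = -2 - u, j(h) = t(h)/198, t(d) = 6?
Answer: 99512485/1984 ≈ 50158.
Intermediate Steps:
j(h) = 1/33 (j(h) = 6/198 = 6*(1/198) = 1/33)
-44595/17856 + ((7 - 45)*(-40) + o(-2, -9))/j(137) = -44595/17856 + ((7 - 45)*(-40) + (-2 - 1*(-2)))/(1/33) = -44595*1/17856 + (-38*(-40) + (-2 + 2))*33 = -4955/1984 + (1520 + 0)*33 = -4955/1984 + 1520*33 = -4955/1984 + 50160 = 99512485/1984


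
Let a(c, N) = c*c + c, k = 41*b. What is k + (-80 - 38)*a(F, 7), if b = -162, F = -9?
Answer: -15138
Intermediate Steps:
k = -6642 (k = 41*(-162) = -6642)
a(c, N) = c + c² (a(c, N) = c² + c = c + c²)
k + (-80 - 38)*a(F, 7) = -6642 + (-80 - 38)*(-9*(1 - 9)) = -6642 - (-1062)*(-8) = -6642 - 118*72 = -6642 - 8496 = -15138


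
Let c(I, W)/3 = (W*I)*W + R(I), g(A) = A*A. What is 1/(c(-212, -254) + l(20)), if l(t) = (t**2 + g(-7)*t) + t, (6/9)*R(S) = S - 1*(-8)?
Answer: -1/41031694 ≈ -2.4371e-8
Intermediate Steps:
g(A) = A**2
R(S) = 12 + 3*S/2 (R(S) = 3*(S - 1*(-8))/2 = 3*(S + 8)/2 = 3*(8 + S)/2 = 12 + 3*S/2)
c(I, W) = 36 + 9*I/2 + 3*I*W**2 (c(I, W) = 3*((W*I)*W + (12 + 3*I/2)) = 3*((I*W)*W + (12 + 3*I/2)) = 3*(I*W**2 + (12 + 3*I/2)) = 3*(12 + 3*I/2 + I*W**2) = 36 + 9*I/2 + 3*I*W**2)
l(t) = t**2 + 50*t (l(t) = (t**2 + (-7)**2*t) + t = (t**2 + 49*t) + t = t**2 + 50*t)
1/(c(-212, -254) + l(20)) = 1/((36 + (9/2)*(-212) + 3*(-212)*(-254)**2) + 20*(50 + 20)) = 1/((36 - 954 + 3*(-212)*64516) + 20*70) = 1/((36 - 954 - 41032176) + 1400) = 1/(-41033094 + 1400) = 1/(-41031694) = -1/41031694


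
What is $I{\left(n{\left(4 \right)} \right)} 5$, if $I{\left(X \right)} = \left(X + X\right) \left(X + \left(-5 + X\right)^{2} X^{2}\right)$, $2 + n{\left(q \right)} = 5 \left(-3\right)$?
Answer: $-23776030$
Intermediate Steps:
$n{\left(q \right)} = -17$ ($n{\left(q \right)} = -2 + 5 \left(-3\right) = -2 - 15 = -17$)
$I{\left(X \right)} = 2 X \left(X + X^{2} \left(-5 + X\right)^{2}\right)$
$I{\left(n{\left(4 \right)} \right)} 5 = 2 \left(-17\right)^{2} \left(1 - 17 \left(-5 - 17\right)^{2}\right) 5 = 2 \cdot 289 \left(1 - 17 \left(-22\right)^{2}\right) 5 = 2 \cdot 289 \left(1 - 8228\right) 5 = 2 \cdot 289 \left(-8227\right) 5 = \left(-4755206\right) 5 = -23776030$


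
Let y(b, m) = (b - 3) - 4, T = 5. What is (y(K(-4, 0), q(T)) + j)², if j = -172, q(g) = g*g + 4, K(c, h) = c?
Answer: 33489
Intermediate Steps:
q(g) = 4 + g² (q(g) = g² + 4 = 4 + g²)
y(b, m) = -7 + b (y(b, m) = (-3 + b) - 4 = -7 + b)
(y(K(-4, 0), q(T)) + j)² = ((-7 - 4) - 172)² = (-11 - 172)² = (-183)² = 33489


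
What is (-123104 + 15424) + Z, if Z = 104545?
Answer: -3135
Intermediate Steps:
(-123104 + 15424) + Z = (-123104 + 15424) + 104545 = -107680 + 104545 = -3135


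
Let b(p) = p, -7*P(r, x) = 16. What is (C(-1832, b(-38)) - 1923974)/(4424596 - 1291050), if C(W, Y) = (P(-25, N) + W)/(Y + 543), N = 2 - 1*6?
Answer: -680126093/1107708511 ≈ -0.61399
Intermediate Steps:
N = -4 (N = 2 - 6 = -4)
P(r, x) = -16/7 (P(r, x) = -⅐*16 = -16/7)
C(W, Y) = (-16/7 + W)/(543 + Y) (C(W, Y) = (-16/7 + W)/(Y + 543) = (-16/7 + W)/(543 + Y))
(C(-1832, b(-38)) - 1923974)/(4424596 - 1291050) = ((-16/7 - 1832)/(543 - 38) - 1923974)/(4424596 - 1291050) = (-12840/7/505 - 1923974)/3133546 = ((1/505)*(-12840/7) - 1923974)*(1/3133546) = (-2568/707 - 1923974)*(1/3133546) = -1360252186/707*1/3133546 = -680126093/1107708511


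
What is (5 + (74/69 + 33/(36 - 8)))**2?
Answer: 196252081/3732624 ≈ 52.578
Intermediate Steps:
(5 + (74/69 + 33/(36 - 8)))**2 = (5 + (74*(1/69) + 33/28))**2 = (5 + (74/69 + 33*(1/28)))**2 = (5 + (74/69 + 33/28))**2 = (5 + 4349/1932)**2 = (14009/1932)**2 = 196252081/3732624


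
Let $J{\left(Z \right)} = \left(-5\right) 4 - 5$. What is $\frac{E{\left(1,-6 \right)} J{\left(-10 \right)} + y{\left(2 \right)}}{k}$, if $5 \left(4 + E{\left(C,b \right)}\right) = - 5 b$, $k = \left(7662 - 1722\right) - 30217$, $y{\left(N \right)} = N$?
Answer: $\frac{48}{24277} \approx 0.0019772$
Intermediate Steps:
$k = -24277$ ($k = 5940 - 30217 = -24277$)
$J{\left(Z \right)} = -25$ ($J{\left(Z \right)} = -20 - 5 = -25$)
$E{\left(C,b \right)} = -4 - b$ ($E{\left(C,b \right)} = -4 + \frac{\left(-5\right) b}{5} = -4 - b$)
$\frac{E{\left(1,-6 \right)} J{\left(-10 \right)} + y{\left(2 \right)}}{k} = \frac{\left(-4 - -6\right) \left(-25\right) + 2}{-24277} = \left(\left(-4 + 6\right) \left(-25\right) + 2\right) \left(- \frac{1}{24277}\right) = \left(2 \left(-25\right) + 2\right) \left(- \frac{1}{24277}\right) = \left(-50 + 2\right) \left(- \frac{1}{24277}\right) = \left(-48\right) \left(- \frac{1}{24277}\right) = \frac{48}{24277}$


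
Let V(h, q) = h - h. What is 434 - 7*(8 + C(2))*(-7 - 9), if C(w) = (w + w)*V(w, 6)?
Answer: 1330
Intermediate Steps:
V(h, q) = 0
C(w) = 0 (C(w) = (w + w)*0 = (2*w)*0 = 0)
434 - 7*(8 + C(2))*(-7 - 9) = 434 - 7*(8 + 0)*(-7 - 9) = 434 - 7*8*(-16) = 434 - 7*(-128) = 434 - 1*(-896) = 434 + 896 = 1330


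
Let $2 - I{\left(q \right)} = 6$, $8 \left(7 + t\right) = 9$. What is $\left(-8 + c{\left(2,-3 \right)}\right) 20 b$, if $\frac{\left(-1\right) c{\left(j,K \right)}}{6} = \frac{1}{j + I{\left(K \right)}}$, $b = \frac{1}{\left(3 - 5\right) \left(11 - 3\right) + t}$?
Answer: $\frac{32}{7} \approx 4.5714$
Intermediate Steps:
$t = - \frac{47}{8}$ ($t = -7 + \frac{1}{8} \cdot 9 = -7 + \frac{9}{8} = - \frac{47}{8} \approx -5.875$)
$I{\left(q \right)} = -4$ ($I{\left(q \right)} = 2 - 6 = -4$)
$b = - \frac{8}{175}$ ($b = \frac{1}{\left(3 - 5\right) \left(11 - 3\right) - \frac{47}{8}} = \frac{1}{\left(-2\right) 8 - \frac{47}{8}} = \frac{1}{-16 - \frac{47}{8}} = \frac{1}{- \frac{175}{8}} = - \frac{8}{175} \approx -0.045714$)
$c{\left(j,K \right)} = - \frac{6}{-4 + j}$ ($c{\left(j,K \right)} = - \frac{6}{j - 4} = - \frac{6}{-4 + j}$)
$\left(-8 + c{\left(2,-3 \right)}\right) 20 b = \left(-8 - \frac{6}{-4 + 2}\right) 20 \left(- \frac{8}{175}\right) = \left(-8 - \frac{6}{-2}\right) 20 \left(- \frac{8}{175}\right) = \left(-8 - -3\right) 20 \left(- \frac{8}{175}\right) = \left(-8 + 3\right) 20 \left(- \frac{8}{175}\right) = \left(-5\right) 20 \left(- \frac{8}{175}\right) = \left(-100\right) \left(- \frac{8}{175}\right) = \frac{32}{7}$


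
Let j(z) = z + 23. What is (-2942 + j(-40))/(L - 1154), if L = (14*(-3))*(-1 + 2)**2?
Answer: 2959/1196 ≈ 2.4741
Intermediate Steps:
j(z) = 23 + z
L = -42 (L = -42*1**2 = -42*1 = -42)
(-2942 + j(-40))/(L - 1154) = (-2942 + (23 - 40))/(-42 - 1154) = (-2942 - 17)/(-1196) = -2959*(-1/1196) = 2959/1196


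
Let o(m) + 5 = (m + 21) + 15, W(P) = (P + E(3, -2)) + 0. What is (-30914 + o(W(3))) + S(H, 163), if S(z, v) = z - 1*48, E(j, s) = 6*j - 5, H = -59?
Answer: -30974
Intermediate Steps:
E(j, s) = -5 + 6*j
S(z, v) = -48 + z (S(z, v) = z - 48 = -48 + z)
W(P) = 13 + P (W(P) = (P + (-5 + 6*3)) + 0 = (P + (-5 + 18)) + 0 = (P + 13) + 0 = (13 + P) + 0 = 13 + P)
o(m) = 31 + m (o(m) = -5 + ((m + 21) + 15) = -5 + ((21 + m) + 15) = -5 + (36 + m) = 31 + m)
(-30914 + o(W(3))) + S(H, 163) = (-30914 + (31 + (13 + 3))) + (-48 - 59) = (-30914 + (31 + 16)) - 107 = (-30914 + 47) - 107 = -30867 - 107 = -30974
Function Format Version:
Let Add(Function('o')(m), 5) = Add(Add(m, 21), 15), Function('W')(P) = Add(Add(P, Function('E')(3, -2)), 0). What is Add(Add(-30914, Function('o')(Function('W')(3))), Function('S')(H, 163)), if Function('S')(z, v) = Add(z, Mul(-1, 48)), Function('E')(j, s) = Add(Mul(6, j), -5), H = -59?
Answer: -30974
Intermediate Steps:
Function('E')(j, s) = Add(-5, Mul(6, j))
Function('S')(z, v) = Add(-48, z) (Function('S')(z, v) = Add(z, -48) = Add(-48, z))
Function('W')(P) = Add(13, P) (Function('W')(P) = Add(Add(P, Add(-5, Mul(6, 3))), 0) = Add(Add(P, Add(-5, 18)), 0) = Add(Add(P, 13), 0) = Add(Add(13, P), 0) = Add(13, P))
Function('o')(m) = Add(31, m) (Function('o')(m) = Add(-5, Add(Add(m, 21), 15)) = Add(-5, Add(Add(21, m), 15)) = Add(-5, Add(36, m)) = Add(31, m))
Add(Add(-30914, Function('o')(Function('W')(3))), Function('S')(H, 163)) = Add(Add(-30914, Add(31, Add(13, 3))), Add(-48, -59)) = Add(Add(-30914, Add(31, 16)), -107) = Add(Add(-30914, 47), -107) = Add(-30867, -107) = -30974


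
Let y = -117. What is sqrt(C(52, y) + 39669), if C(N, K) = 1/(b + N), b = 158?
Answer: sqrt(1749403110)/210 ≈ 199.17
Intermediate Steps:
C(N, K) = 1/(158 + N)
sqrt(C(52, y) + 39669) = sqrt(1/(158 + 52) + 39669) = sqrt(1/210 + 39669) = sqrt(8330491/210) = sqrt(1749403110)/210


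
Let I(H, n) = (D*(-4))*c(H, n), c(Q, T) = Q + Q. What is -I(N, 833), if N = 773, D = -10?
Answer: -61840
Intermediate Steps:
c(Q, T) = 2*Q
I(H, n) = 80*H (I(H, n) = (-10*(-4))*(2*H) = 40*(2*H) = 80*H)
-I(N, 833) = -80*773 = -1*61840 = -61840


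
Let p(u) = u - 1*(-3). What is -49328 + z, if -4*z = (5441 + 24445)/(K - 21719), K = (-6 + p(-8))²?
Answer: -2130757345/43196 ≈ -49328.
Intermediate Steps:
p(u) = 3 + u (p(u) = u + 3 = 3 + u)
K = 121 (K = (-6 + (3 - 8))² = (-6 - 5)² = (-11)² = 121)
z = 14943/43196 (z = -(5441 + 24445)/(4*(121 - 21719)) = -14943/(2*(-21598)) = -14943*(-1)/(2*21598) = -¼*(-14943/10799) = 14943/43196 ≈ 0.34593)
-49328 + z = -49328 + 14943/43196 = -2130757345/43196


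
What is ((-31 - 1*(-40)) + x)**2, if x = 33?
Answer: 1764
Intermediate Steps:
((-31 - 1*(-40)) + x)**2 = ((-31 - 1*(-40)) + 33)**2 = ((-31 + 40) + 33)**2 = (9 + 33)**2 = 42**2 = 1764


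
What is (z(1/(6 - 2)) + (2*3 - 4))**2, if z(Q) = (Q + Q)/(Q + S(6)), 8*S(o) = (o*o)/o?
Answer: 25/4 ≈ 6.2500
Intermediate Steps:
S(o) = o/8 (S(o) = ((o*o)/o)/8 = (o**2/o)/8 = o/8)
z(Q) = 2*Q/(3/4 + Q) (z(Q) = (Q + Q)/(Q + (1/8)*6) = (2*Q)/(Q + 3/4) = (2*Q)/(3/4 + Q) = 2*Q/(3/4 + Q))
(z(1/(6 - 2)) + (2*3 - 4))**2 = (8/((6 - 2)*(3 + 4/(6 - 2))) + (2*3 - 4))**2 = (8/(4*(3 + 4/4)) + (6 - 4))**2 = (8*(1/4)/(3 + 4*(1/4)) + 2)**2 = (8*(1/4)/(3 + 1) + 2)**2 = (8*(1/4)/4 + 2)**2 = (8*(1/4)*(1/4) + 2)**2 = (1/2 + 2)**2 = (5/2)**2 = 25/4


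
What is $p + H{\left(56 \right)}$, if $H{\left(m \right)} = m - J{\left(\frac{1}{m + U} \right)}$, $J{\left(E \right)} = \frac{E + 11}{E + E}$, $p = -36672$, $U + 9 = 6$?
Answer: $-36908$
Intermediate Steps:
$U = -3$ ($U = -9 + 6 = -3$)
$J{\left(E \right)} = \frac{11 + E}{2 E}$
$H{\left(m \right)} = m - \frac{\left(-3 + m\right) \left(11 + \frac{1}{-3 + m}\right)}{2}$ ($H{\left(m \right)} = m - \frac{11 + \frac{1}{m - 3}}{2 \frac{1}{m - 3}} = m - \frac{11 + \frac{1}{-3 + m}}{2 \frac{1}{-3 + m}} = m - \frac{\left(-3 + m\right) \left(11 + \frac{1}{-3 + m}\right)}{2}$)
$p + H{\left(56 \right)} = -36672 + \left(16 - 252\right) = -36672 - 236 = -36908$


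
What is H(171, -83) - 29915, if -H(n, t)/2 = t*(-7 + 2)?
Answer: -30745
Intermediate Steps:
H(n, t) = 10*t (H(n, t) = -2*t*(-7 + 2) = -2*t*(-5) = -(-10)*t = 10*t)
H(171, -83) - 29915 = 10*(-83) - 29915 = -830 - 29915 = -30745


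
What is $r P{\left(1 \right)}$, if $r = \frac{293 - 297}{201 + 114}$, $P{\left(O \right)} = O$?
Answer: $- \frac{4}{315} \approx -0.012698$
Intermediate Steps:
$r = - \frac{4}{315} \approx -0.012698$
$r P{\left(1 \right)} = \left(- \frac{4}{315}\right) 1 = - \frac{4}{315}$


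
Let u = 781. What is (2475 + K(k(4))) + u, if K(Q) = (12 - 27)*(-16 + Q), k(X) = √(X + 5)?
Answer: 3451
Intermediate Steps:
k(X) = √(5 + X)
K(Q) = 240 - 15*Q (K(Q) = -15*(-16 + Q) = 240 - 15*Q)
(2475 + K(k(4))) + u = (2475 + (240 - 15*√(5 + 4))) + 781 = (2475 + (240 - 15*√9)) + 781 = (2475 + (240 - 15*3)) + 781 = (2475 + (240 - 45)) + 781 = (2475 + 195) + 781 = 2670 + 781 = 3451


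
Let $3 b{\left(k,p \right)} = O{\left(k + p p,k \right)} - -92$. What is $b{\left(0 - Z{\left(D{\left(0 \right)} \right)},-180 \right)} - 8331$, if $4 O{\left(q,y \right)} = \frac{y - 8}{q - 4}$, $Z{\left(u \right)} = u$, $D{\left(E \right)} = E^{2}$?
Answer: $- \frac{403346399}{48594} \approx -8300.3$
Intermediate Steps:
$O{\left(q,y \right)} = \frac{-8 + y}{4 \left(-4 + q\right)}$ ($O{\left(q,y \right)} = \frac{\left(y - 8\right) \frac{1}{q - 4}}{4} = \frac{\left(-8 + y\right) \frac{1}{-4 + q}}{4} = \frac{\frac{1}{-4 + q} \left(-8 + y\right)}{4} = \frac{-8 + y}{4 \left(-4 + q\right)}$)
$b{\left(k,p \right)} = \frac{92}{3} + \frac{-8 + k}{12 \left(-4 + k + p^{2}\right)}$ ($b{\left(k,p \right)} = \frac{\frac{-8 + k}{4 \left(-4 + \left(k + p p\right)\right)} - -92}{3} = \frac{\frac{-8 + k}{4 \left(-4 + \left(k + p^{2}\right)\right)} + 92}{3} = \frac{\frac{-8 + k}{4 \left(-4 + k + p^{2}\right)} + 92}{3} = \frac{92 + \frac{-8 + k}{4 \left(-4 + k + p^{2}\right)}}{3} = \frac{92}{3} + \frac{-8 + k}{12 \left(-4 + k + p^{2}\right)}$)
$b{\left(0 - Z{\left(D{\left(0 \right)} \right)},-180 \right)} - 8331 = \frac{-1480 + 368 \left(-180\right)^{2} + 369 \left(0 - 0^{2}\right)}{12 \left(-4 + \left(0 - 0^{2}\right) + \left(-180\right)^{2}\right)} - 8331 = \frac{-1480 + 368 \cdot 32400 + 369 \left(0 - 0\right)}{12 \left(-4 + \left(0 - 0\right) + 32400\right)} - 8331 = \frac{-1480 + 11923200 + 369 \left(0 + 0\right)}{12 \left(-4 + \left(0 + 0\right) + 32400\right)} - 8331 = \frac{-1480 + 11923200 + 369 \cdot 0}{12 \left(-4 + 0 + 32400\right)} - 8331 = \frac{-1480 + 11923200 + 0}{12 \cdot 32396} - 8331 = \frac{1}{12} \cdot \frac{1}{32396} \cdot 11921720 - 8331 = \frac{1490215}{48594} - 8331 = - \frac{403346399}{48594}$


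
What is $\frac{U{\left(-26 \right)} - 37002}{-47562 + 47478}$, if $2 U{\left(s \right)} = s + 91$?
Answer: $\frac{73939}{168} \approx 440.11$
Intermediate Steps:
$U{\left(s \right)} = \frac{91}{2} + \frac{s}{2}$ ($U{\left(s \right)} = \frac{s + 91}{2} = \frac{91 + s}{2} = \frac{91}{2} + \frac{s}{2}$)
$\frac{U{\left(-26 \right)} - 37002}{-47562 + 47478} = \frac{\left(\frac{91}{2} + \frac{1}{2} \left(-26\right)\right) - 37002}{-47562 + 47478} = \frac{\left(\frac{91}{2} - 13\right) - 37002}{-84} = \left(\frac{65}{2} - 37002\right) \left(- \frac{1}{84}\right) = \left(- \frac{73939}{2}\right) \left(- \frac{1}{84}\right) = \frac{73939}{168}$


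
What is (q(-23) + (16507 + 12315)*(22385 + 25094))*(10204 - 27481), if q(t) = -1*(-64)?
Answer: -23642534459154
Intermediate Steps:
q(t) = 64
(q(-23) + (16507 + 12315)*(22385 + 25094))*(10204 - 27481) = (64 + (16507 + 12315)*(22385 + 25094))*(10204 - 27481) = (64 + 28822*47479)*(-17277) = (64 + 1368439738)*(-17277) = 1368439802*(-17277) = -23642534459154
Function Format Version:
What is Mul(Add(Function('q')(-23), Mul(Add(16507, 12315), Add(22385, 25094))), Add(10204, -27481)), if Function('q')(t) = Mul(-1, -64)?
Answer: -23642534459154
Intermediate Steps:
Function('q')(t) = 64
Mul(Add(Function('q')(-23), Mul(Add(16507, 12315), Add(22385, 25094))), Add(10204, -27481)) = Mul(Add(64, Mul(Add(16507, 12315), Add(22385, 25094))), Add(10204, -27481)) = Mul(Add(64, Mul(28822, 47479)), -17277) = Mul(Add(64, 1368439738), -17277) = Mul(1368439802, -17277) = -23642534459154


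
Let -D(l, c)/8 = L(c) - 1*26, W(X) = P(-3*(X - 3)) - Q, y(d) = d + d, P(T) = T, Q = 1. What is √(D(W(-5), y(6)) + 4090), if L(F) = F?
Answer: √4202 ≈ 64.823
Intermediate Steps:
y(d) = 2*d
W(X) = 8 - 3*X (W(X) = -3*(X - 3) - 1*1 = -3*(-3 + X) - 1 = (9 - 3*X) - 1 = 8 - 3*X)
D(l, c) = 208 - 8*c (D(l, c) = -8*(c - 1*26) = -8*(c - 26) = -8*(-26 + c) = 208 - 8*c)
√(D(W(-5), y(6)) + 4090) = √((208 - 16*6) + 4090) = √((208 - 8*12) + 4090) = √((208 - 96) + 4090) = √(112 + 4090) = √4202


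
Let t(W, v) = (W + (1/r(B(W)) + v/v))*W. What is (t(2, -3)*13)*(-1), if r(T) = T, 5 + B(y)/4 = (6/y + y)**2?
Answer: -3133/40 ≈ -78.325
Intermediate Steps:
B(y) = -20 + 4*(y + 6/y)**2 (B(y) = -20 + 4*(6/y + y)**2 = -20 + 4*(y + 6/y)**2)
t(W, v) = W*(1 + W + 1/(28 + 4*W**2 + 144/W**2)) (t(W, v) = (W + (1/(28 + 4*W**2 + 144/W**2) + v/v))*W = (W + (1/(28 + 4*W**2 + 144/W**2) + 1))*W = (W + (1 + 1/(28 + 4*W**2 + 144/W**2)))*W = (1 + W + 1/(28 + 4*W**2 + 144/W**2))*W = W*(1 + W + 1/(28 + 4*W**2 + 144/W**2)))
(t(2, -3)*13)*(-1) = ((2 + 2**2 + 2/(28 + 4*2**2 + 144/2**2))*13)*(-1) = ((2 + 4 + 2/(28 + 4*4 + 144*(1/4)))*13)*(-1) = ((2 + 4 + 2/(28 + 16 + 36))*13)*(-1) = ((2 + 4 + 2/80)*13)*(-1) = ((2 + 4 + 2*(1/80))*13)*(-1) = ((2 + 4 + 1/40)*13)*(-1) = ((241/40)*13)*(-1) = (3133/40)*(-1) = -3133/40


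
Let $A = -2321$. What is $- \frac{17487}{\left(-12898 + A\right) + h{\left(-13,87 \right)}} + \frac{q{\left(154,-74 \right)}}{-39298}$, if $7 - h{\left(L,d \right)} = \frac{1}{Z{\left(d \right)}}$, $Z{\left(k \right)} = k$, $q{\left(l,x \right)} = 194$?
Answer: $\frac{29765005316}{26004370805} \approx 1.1446$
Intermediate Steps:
$h{\left(L,d \right)} = 7 - \frac{1}{d}$
$- \frac{17487}{\left(-12898 + A\right) + h{\left(-13,87 \right)}} + \frac{q{\left(154,-74 \right)}}{-39298} = - \frac{17487}{\left(-12898 - 2321\right) + \left(7 - \frac{1}{87}\right)} + \frac{194}{-39298} = - \frac{17487}{-15219 + \left(7 - \frac{1}{87}\right)} + 194 \left(- \frac{1}{39298}\right) = - \frac{17487}{-15219 + \left(7 - \frac{1}{87}\right)} - \frac{97}{19649} = - \frac{17487}{-15219 + \frac{608}{87}} - \frac{97}{19649} = - \frac{17487}{- \frac{1323445}{87}} - \frac{97}{19649} = \left(-17487\right) \left(- \frac{87}{1323445}\right) - \frac{97}{19649} = \frac{1521369}{1323445} - \frac{97}{19649} = \frac{29765005316}{26004370805}$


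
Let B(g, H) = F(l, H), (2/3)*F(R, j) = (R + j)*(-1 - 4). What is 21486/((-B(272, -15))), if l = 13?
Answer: -7162/5 ≈ -1432.4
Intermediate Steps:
F(R, j) = -15*R/2 - 15*j/2 (F(R, j) = 3*((R + j)*(-1 - 4))/2 = 3*((R + j)*(-5))/2 = 3*(-5*R - 5*j)/2 = -15*R/2 - 15*j/2)
B(g, H) = -195/2 - 15*H/2 (B(g, H) = -15/2*13 - 15*H/2 = -195/2 - 15*H/2)
21486/((-B(272, -15))) = 21486/((-(-195/2 - 15/2*(-15)))) = 21486/((-(-195/2 + 225/2))) = 21486/((-1*15)) = 21486/(-15) = 21486*(-1/15) = -7162/5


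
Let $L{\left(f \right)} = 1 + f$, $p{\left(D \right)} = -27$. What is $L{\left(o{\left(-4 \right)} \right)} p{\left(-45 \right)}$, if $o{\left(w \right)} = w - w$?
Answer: $-27$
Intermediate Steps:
$o{\left(w \right)} = 0$
$L{\left(o{\left(-4 \right)} \right)} p{\left(-45 \right)} = \left(1 + 0\right) \left(-27\right) = 1 \left(-27\right) = -27$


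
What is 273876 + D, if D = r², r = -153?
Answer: 297285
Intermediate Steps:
D = 23409 (D = (-153)² = 23409)
273876 + D = 273876 + 23409 = 297285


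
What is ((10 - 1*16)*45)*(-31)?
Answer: 8370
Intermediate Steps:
((10 - 1*16)*45)*(-31) = ((10 - 16)*45)*(-31) = -6*45*(-31) = -270*(-31) = 8370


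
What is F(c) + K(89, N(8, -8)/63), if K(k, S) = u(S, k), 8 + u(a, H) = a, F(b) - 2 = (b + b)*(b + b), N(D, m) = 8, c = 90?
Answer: 2040830/63 ≈ 32394.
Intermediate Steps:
F(b) = 2 + 4*b**2 (F(b) = 2 + (b + b)*(b + b) = 2 + (2*b)*(2*b) = 2 + 4*b**2)
u(a, H) = -8 + a
K(k, S) = -8 + S
F(c) + K(89, N(8, -8)/63) = (2 + 4*90**2) + (-8 + 8/63) = (2 + 4*8100) + (-8 + 8*(1/63)) = (2 + 32400) + (-8 + 8/63) = 32402 - 496/63 = 2040830/63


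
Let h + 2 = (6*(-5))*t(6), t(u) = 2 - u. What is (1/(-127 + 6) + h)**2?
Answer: 203832729/14641 ≈ 13922.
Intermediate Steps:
h = 118 (h = -2 + (6*(-5))*(2 - 1*6) = -2 - 30*(2 - 6) = -2 - 30*(-4) = -2 + 120 = 118)
(1/(-127 + 6) + h)**2 = (1/(-127 + 6) + 118)**2 = (1/(-121) + 118)**2 = (-1/121 + 118)**2 = (14277/121)**2 = 203832729/14641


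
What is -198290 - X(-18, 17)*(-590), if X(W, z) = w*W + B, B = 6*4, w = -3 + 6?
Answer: -215990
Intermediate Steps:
w = 3
B = 24
X(W, z) = 24 + 3*W (X(W, z) = 3*W + 24 = 24 + 3*W)
-198290 - X(-18, 17)*(-590) = -198290 - (24 + 3*(-18))*(-590) = -198290 - (24 - 54)*(-590) = -198290 - (-30)*(-590) = -198290 - 1*17700 = -198290 - 17700 = -215990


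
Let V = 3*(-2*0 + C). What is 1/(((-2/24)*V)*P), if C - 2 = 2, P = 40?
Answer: -1/40 ≈ -0.025000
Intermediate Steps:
C = 4 (C = 2 + 2 = 4)
V = 12 (V = 3*(-2*0 + 4) = 3*(0 + 4) = 3*4 = 12)
1/(((-2/24)*V)*P) = 1/((-2/24*12)*40) = 1/((-2*1/24*12)*40) = 1/(-1/12*12*40) = 1/(-1*40) = 1/(-40) = -1/40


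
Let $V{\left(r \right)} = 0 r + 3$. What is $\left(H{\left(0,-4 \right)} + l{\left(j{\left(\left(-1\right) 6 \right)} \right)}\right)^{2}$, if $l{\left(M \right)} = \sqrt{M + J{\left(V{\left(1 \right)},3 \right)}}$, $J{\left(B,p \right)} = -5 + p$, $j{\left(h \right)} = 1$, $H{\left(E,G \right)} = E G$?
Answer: $-1$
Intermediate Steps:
$V{\left(r \right)} = 3$ ($V{\left(r \right)} = 0 + 3 = 3$)
$l{\left(M \right)} = \sqrt{-2 + M}$ ($l{\left(M \right)} = \sqrt{M + \left(-5 + 3\right)} = \sqrt{M - 2} = \sqrt{-2 + M}$)
$\left(H{\left(0,-4 \right)} + l{\left(j{\left(\left(-1\right) 6 \right)} \right)}\right)^{2} = \left(0 \left(-4\right) + \sqrt{-2 + 1}\right)^{2} = \left(0 + \sqrt{-1}\right)^{2} = \left(0 + i\right)^{2} = i^{2} = -1$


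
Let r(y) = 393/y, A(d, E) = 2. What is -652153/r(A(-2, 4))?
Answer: -1304306/393 ≈ -3318.8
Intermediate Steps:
-652153/r(A(-2, 4)) = -652153/(393/2) = -652153/(393*(1/2)) = -652153/393/2 = -652153*2/393 = -1304306/393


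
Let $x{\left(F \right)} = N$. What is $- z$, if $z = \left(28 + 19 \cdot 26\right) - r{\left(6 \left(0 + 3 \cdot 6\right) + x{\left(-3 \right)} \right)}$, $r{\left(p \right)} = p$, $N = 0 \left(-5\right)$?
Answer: $-414$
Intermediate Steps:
$N = 0$
$x{\left(F \right)} = 0$
$z = 414$ ($z = \left(28 + 19 \cdot 26\right) - \left(6 \left(0 + 3 \cdot 6\right) + 0\right) = \left(28 + 494\right) - \left(6 \left(0 + 18\right) + 0\right) = 522 - \left(6 \cdot 18 + 0\right) = 522 - \left(108 + 0\right) = 522 - 108 = 414$)
$- z = \left(-1\right) 414 = -414$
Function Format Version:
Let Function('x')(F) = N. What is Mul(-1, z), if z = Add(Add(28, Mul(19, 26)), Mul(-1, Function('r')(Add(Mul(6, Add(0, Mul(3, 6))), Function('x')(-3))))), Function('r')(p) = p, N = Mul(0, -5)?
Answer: -414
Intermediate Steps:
N = 0
Function('x')(F) = 0
z = 414 (z = Add(Add(28, Mul(19, 26)), Mul(-1, Add(Mul(6, Add(0, Mul(3, 6))), 0))) = Add(Add(28, 494), Mul(-1, Add(Mul(6, Add(0, 18)), 0))) = Add(522, Mul(-1, Add(Mul(6, 18), 0))) = Add(522, Mul(-1, Add(108, 0))) = Add(522, Mul(-1, 108)) = Add(522, -108) = 414)
Mul(-1, z) = Mul(-1, 414) = -414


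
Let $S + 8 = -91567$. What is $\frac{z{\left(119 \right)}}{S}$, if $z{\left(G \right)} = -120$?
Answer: $\frac{8}{6105} \approx 0.0013104$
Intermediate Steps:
$S = -91575$ ($S = -8 - 91567 = -91575$)
$\frac{z{\left(119 \right)}}{S} = - \frac{120}{-91575} = \left(-120\right) \left(- \frac{1}{91575}\right) = \frac{8}{6105}$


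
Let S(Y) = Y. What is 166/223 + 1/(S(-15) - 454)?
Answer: 77631/104587 ≈ 0.74226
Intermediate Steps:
166/223 + 1/(S(-15) - 454) = 166/223 + 1/(-15 - 454) = 166*(1/223) + 1/(-469) = 166/223 - 1/469 = 77631/104587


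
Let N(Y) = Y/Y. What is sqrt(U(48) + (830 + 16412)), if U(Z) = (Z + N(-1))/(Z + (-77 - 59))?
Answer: 3*sqrt(3708826)/44 ≈ 131.31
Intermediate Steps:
N(Y) = 1
U(Z) = (1 + Z)/(-136 + Z) (U(Z) = (Z + 1)/(Z + (-77 - 59)) = (1 + Z)/(Z - 136) = (1 + Z)/(-136 + Z))
sqrt(U(48) + (830 + 16412)) = sqrt((1 + 48)/(-136 + 48) + (830 + 16412)) = sqrt(49/(-88) + 17242) = sqrt(-1/88*49 + 17242) = sqrt(-49/88 + 17242) = sqrt(1517247/88) = 3*sqrt(3708826)/44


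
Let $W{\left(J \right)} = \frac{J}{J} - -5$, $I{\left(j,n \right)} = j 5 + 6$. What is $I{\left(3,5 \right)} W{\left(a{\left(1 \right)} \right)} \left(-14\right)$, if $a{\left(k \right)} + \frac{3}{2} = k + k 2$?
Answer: $-1764$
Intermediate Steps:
$a{\left(k \right)} = - \frac{3}{2} + 3 k$ ($a{\left(k \right)} = - \frac{3}{2} + \left(k + k 2\right) = - \frac{3}{2} + \left(k + 2 k\right) = - \frac{3}{2} + 3 k$)
$I{\left(j,n \right)} = 6 + 5 j$ ($I{\left(j,n \right)} = 5 j + 6 = 6 + 5 j$)
$W{\left(J \right)} = 6$ ($W{\left(J \right)} = 1 + 5 = 6$)
$I{\left(3,5 \right)} W{\left(a{\left(1 \right)} \right)} \left(-14\right) = \left(6 + 5 \cdot 3\right) 6 \left(-14\right) = \left(6 + 15\right) 6 \left(-14\right) = 21 \cdot 6 \left(-14\right) = 126 \left(-14\right) = -1764$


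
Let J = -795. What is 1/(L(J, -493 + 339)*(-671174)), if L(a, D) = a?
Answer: 1/533583330 ≈ 1.8741e-9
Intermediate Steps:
1/(L(J, -493 + 339)*(-671174)) = 1/(-795*(-671174)) = -1/795*(-1/671174) = 1/533583330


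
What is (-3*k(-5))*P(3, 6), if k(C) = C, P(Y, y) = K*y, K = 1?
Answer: 90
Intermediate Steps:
P(Y, y) = y (P(Y, y) = 1*y = y)
(-3*k(-5))*P(3, 6) = -3*(-5)*6 = 15*6 = 90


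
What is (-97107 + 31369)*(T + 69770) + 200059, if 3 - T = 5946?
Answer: -4195659267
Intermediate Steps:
T = -5943 (T = 3 - 1*5946 = 3 - 5946 = -5943)
(-97107 + 31369)*(T + 69770) + 200059 = (-97107 + 31369)*(-5943 + 69770) + 200059 = -65738*63827 + 200059 = -4195859326 + 200059 = -4195659267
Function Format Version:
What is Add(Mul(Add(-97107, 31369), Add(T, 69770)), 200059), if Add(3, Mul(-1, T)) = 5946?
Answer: -4195659267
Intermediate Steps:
T = -5943 (T = Add(3, Mul(-1, 5946)) = Add(3, -5946) = -5943)
Add(Mul(Add(-97107, 31369), Add(T, 69770)), 200059) = Add(Mul(Add(-97107, 31369), Add(-5943, 69770)), 200059) = Add(Mul(-65738, 63827), 200059) = Add(-4195859326, 200059) = -4195659267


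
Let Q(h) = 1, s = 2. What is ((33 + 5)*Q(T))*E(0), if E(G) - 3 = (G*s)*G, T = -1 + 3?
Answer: 114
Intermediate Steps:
T = 2
E(G) = 3 + 2*G² (E(G) = 3 + (G*2)*G = 3 + (2*G)*G = 3 + 2*G²)
((33 + 5)*Q(T))*E(0) = ((33 + 5)*1)*(3 + 2*0²) = (38*1)*(3 + 2*0) = 38*(3 + 0) = 38*3 = 114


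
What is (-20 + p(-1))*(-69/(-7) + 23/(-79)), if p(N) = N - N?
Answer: -105800/553 ≈ -191.32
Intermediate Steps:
p(N) = 0
(-20 + p(-1))*(-69/(-7) + 23/(-79)) = (-20 + 0)*(-69/(-7) + 23/(-79)) = -20*(-69*(-⅐) + 23*(-1/79)) = -20*(69/7 - 23/79) = -20*5290/553 = -105800/553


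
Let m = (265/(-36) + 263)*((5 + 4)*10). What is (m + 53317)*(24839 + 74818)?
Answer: 15212541393/2 ≈ 7.6063e+9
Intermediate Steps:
m = 46015/2 (m = (265*(-1/36) + 263)*(9*10) = (-265/36 + 263)*90 = (9203/36)*90 = 46015/2 ≈ 23008.)
(m + 53317)*(24839 + 74818) = (46015/2 + 53317)*(24839 + 74818) = (152649/2)*99657 = 15212541393/2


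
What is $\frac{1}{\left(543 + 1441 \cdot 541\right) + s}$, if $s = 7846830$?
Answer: $\frac{1}{8626954} \approx 1.1592 \cdot 10^{-7}$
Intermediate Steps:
$\frac{1}{\left(543 + 1441 \cdot 541\right) + s} = \frac{1}{\left(543 + 1441 \cdot 541\right) + 7846830} = \frac{1}{\left(543 + 779581\right) + 7846830} = \frac{1}{780124 + 7846830} = \frac{1}{8626954}$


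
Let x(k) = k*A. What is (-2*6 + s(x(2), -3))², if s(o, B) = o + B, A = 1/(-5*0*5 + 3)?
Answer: 1849/9 ≈ 205.44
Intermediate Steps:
A = ⅓ (A = 1/(0*5 + 3) = 1/(0 + 3) = 1/3 = ⅓ ≈ 0.33333)
x(k) = k/3 (x(k) = k*(⅓) = k/3)
s(o, B) = B + o
(-2*6 + s(x(2), -3))² = (-2*6 + (-3 + (⅓)*2))² = (-1*12 + (-3 + ⅔))² = (-12 - 7/3)² = (-43/3)² = 1849/9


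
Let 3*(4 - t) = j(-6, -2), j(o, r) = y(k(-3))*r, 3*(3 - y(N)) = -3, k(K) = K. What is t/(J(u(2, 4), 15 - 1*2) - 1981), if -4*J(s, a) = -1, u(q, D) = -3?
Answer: -80/23769 ≈ -0.0033657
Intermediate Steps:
y(N) = 4 (y(N) = 3 - 1/3*(-3) = 3 + 1 = 4)
J(s, a) = 1/4 (J(s, a) = -1/4*(-1) = 1/4)
j(o, r) = 4*r
t = 20/3 (t = 4 - 4*(-2)/3 = 4 - 1/3*(-8) = 4 + 8/3 = 20/3 ≈ 6.6667)
t/(J(u(2, 4), 15 - 1*2) - 1981) = 20/(3*(1/4 - 1981)) = 20/(3*(-7923/4)) = (20/3)*(-4/7923) = -80/23769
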